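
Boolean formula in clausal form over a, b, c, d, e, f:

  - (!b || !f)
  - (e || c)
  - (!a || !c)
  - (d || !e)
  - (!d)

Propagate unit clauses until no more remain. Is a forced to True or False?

(!d) stands alone — d = False.
In (d || !e), d is now false; !e must hold, so e = False.
From (c || e) and e = False: c = True.
(!c || !a) with c = True leaves only !a, so a = False.

False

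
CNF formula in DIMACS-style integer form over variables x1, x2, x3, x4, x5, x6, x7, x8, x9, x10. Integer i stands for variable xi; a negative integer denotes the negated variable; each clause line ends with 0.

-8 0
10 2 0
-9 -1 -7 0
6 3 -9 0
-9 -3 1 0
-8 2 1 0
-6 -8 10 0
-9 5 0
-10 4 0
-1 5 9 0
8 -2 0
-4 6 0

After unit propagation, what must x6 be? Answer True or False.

Unit clause (!x8) sets x8 = False.
In (x8 || !x2), x8 is now false; !x2 must hold, so x2 = False.
In (x2 || x10), x2 is now false; x10 must hold, so x10 = True.
From (!x10 || x4) and x10 = True: x4 = True.
(x6 || !x4): since x4 = True, the clause reduces to (x6). x6 = True.

True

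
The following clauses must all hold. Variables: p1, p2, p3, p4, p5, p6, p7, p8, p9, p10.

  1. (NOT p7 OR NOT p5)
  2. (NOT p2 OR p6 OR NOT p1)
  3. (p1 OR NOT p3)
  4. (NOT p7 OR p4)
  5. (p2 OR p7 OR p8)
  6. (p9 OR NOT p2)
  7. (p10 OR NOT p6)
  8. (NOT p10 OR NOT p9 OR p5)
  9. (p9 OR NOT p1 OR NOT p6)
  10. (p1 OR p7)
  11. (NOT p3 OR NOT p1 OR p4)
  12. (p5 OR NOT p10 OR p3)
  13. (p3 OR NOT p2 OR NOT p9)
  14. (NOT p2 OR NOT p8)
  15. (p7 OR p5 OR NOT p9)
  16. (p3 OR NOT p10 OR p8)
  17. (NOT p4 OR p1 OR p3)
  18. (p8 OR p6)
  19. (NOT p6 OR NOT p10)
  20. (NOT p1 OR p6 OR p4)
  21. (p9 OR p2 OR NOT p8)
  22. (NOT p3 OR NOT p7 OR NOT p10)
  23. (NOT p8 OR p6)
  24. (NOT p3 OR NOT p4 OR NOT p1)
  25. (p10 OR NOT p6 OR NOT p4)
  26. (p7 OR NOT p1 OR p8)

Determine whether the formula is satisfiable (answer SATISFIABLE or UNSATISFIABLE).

UNSATISFIABLE

p1 = True:
  p6 = True:
    propagation gives p10=True; an empty clause results — contradiction.
  p6 = False:
    propagation gives p2=False, p8=True; an empty clause results — contradiction.
p1 = False:
  propagation gives p3=False, p7=True, p5=False, p4=True; an empty clause results — contradiction.
Every branch closes, so no satisfying assignment exists.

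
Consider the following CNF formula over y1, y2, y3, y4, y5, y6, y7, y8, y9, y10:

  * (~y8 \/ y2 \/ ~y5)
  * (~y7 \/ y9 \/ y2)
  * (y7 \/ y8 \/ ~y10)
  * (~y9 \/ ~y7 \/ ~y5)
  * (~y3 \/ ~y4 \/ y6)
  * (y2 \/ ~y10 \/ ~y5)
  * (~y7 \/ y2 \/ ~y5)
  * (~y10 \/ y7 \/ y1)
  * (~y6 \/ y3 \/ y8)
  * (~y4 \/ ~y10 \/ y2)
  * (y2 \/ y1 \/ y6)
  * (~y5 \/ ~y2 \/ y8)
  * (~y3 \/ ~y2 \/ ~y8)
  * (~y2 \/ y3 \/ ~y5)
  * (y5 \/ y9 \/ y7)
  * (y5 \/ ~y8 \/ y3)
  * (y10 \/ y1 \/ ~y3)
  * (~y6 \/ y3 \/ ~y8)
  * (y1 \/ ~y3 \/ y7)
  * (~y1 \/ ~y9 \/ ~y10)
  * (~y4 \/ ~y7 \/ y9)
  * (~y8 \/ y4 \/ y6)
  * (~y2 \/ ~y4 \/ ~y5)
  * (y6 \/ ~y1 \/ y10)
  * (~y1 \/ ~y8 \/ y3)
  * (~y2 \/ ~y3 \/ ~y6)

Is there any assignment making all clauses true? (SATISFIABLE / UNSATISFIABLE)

Set y1 = True and propagate.
For the remaining variables, y2 = False, y3 = True, y4 = False, y5 = True, y6 = True, y7 = False, y8 = False, y9 = True, y10 = False works.
So y1=1, y2=0, y3=1, y4=0, y5=1, y6=1, y7=0, y8=0, y9=1, y10=0 is a satisfying assignment.

SATISFIABLE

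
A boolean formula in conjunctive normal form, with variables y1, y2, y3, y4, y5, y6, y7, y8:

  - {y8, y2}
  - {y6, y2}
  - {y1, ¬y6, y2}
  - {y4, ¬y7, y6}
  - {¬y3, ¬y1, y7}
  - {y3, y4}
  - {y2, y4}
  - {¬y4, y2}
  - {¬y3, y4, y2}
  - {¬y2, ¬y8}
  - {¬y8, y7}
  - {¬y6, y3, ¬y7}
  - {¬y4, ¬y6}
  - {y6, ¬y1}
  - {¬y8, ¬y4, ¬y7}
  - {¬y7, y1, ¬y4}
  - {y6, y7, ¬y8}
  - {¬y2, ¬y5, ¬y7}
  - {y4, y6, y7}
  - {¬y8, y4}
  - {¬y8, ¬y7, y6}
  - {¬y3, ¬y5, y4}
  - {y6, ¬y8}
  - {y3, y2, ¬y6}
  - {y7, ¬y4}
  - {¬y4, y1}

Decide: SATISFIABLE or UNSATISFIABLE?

y5 occurs only negated in the remaining clauses — set y5 = False.
Set y1 = True and propagate.
  then y6 is forced to True.
  then y4 is forced to False.
  then y3 is forced to True.
  then y7 is forced to True.
  then y2 is forced to True.
  then y8 is forced to False.
So y1 = True, y2 = True, y3 = True, y4 = False, y5 = False, y6 = True, y7 = True, y8 = False is a satisfying assignment.

SATISFIABLE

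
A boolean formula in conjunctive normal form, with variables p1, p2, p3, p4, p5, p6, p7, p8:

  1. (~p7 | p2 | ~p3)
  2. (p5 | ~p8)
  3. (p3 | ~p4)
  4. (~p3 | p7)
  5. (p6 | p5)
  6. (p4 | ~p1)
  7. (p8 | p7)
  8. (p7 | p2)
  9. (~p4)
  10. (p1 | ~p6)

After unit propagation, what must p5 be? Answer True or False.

True

Unit clause (~p4) sets p4 = False.
From (p4 | ~p1) and p4 = False: p1 = False.
From (p1 | ~p6) and p1 = False: p6 = False.
From (p6 | p5) and p6 = False: p5 = True.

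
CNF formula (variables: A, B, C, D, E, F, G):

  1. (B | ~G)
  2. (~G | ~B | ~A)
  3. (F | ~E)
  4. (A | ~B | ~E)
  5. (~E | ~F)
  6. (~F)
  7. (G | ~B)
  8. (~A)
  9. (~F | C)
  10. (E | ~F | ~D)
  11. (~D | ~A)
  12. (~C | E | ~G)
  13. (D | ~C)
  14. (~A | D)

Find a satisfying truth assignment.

(~F) is a unit clause, so F = False.
The clause (~E) is unit: E must be False.
The clause (~A) is unit: A must be False.
C occurs only negated in the remaining clauses — set C = False.
D occurs only positively in the remaining clauses — set D = True.
Try B = False.
  then G is forced to False.
Every clause has at least one true literal under this assignment.
Check each clause:
  1. (B | ~G) — ~G is true.
  2. (~A | ~G | ~B) — ~G is true.
  3. (F | ~E) — ~E is true.
  4. (A | ~E | ~B) — ~E is true.
  5. (~F | ~E) — ~F is true.
  6. (~F) — ~F is true.
  7. (G | ~B) — ~B is true.
  8. (~A) — ~A is true.
  9. (~F | C) — ~F is true.
  10. (E | ~D | ~F) — ~F is true.
  11. (~D | ~A) — ~A is true.
  12. (~G | ~C | E) — ~C is true.
  13. (~C | D) — D is true.
  14. (~A | D) — D is true.

A=0  B=0  C=0  D=1  E=0  F=0  G=0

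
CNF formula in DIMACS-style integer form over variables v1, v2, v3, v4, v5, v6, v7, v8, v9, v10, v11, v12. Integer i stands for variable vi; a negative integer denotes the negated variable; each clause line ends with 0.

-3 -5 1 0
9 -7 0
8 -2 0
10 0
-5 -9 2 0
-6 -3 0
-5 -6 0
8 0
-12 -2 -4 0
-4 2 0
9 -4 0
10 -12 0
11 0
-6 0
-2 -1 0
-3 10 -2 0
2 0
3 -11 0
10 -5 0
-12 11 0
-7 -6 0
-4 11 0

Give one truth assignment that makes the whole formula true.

v1 = F  v2 = T  v3 = T  v4 = F  v5 = F  v6 = F  v7 = F  v8 = T  v9 = T  v10 = T  v11 = T  v12 = T

(v10) is a unit clause, so v10 = True.
Unit propagation: (v8) forces v8 = True.
(v11) is a unit clause, so v11 = True.
(NOT v6) is a unit clause, so v6 = False.
The clause (v2) is unit: v2 must be True.
The clause (NOT v1) is unit: v1 must be False.
Unit propagation: (v3) forces v3 = True.
(NOT v5) is a unit clause, so v5 = False.
Pure literal: v4 appears only negated; assign v4 = False.
Pure literal: v7 appears only negated; assign v7 = False.
v9, v12 are now unconstrained; take v9 = True, v12 = True.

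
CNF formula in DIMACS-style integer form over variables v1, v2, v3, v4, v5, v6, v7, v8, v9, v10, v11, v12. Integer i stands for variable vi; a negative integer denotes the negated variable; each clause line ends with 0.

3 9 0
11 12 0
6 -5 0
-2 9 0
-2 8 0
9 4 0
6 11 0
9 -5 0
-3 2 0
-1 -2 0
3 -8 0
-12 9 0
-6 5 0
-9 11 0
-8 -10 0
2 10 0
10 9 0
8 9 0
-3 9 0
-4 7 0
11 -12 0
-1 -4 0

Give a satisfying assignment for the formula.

v1=1, v2=0, v3=0, v4=0, v5=1, v6=1, v7=0, v8=0, v9=1, v10=1, v11=1, v12=1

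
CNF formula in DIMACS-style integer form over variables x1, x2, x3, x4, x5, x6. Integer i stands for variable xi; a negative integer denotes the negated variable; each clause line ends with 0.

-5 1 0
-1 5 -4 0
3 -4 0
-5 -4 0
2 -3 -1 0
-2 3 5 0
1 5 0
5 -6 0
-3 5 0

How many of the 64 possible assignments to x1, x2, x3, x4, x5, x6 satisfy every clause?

7

Satisfying assignments:
  x1=1 x2=0 x3=0 x4=0 x5=0 x6=0
  x1=1 x2=0 x3=0 x4=0 x5=1 x6=0
  x1=1 x2=0 x3=0 x4=0 x5=1 x6=1
  x1=1 x2=1 x3=0 x4=0 x5=1 x6=0
  x1=1 x2=1 x3=0 x4=0 x5=1 x6=1
  x1=1 x2=1 x3=1 x4=0 x5=1 x6=0
  x1=1 x2=1 x3=1 x4=0 x5=1 x6=1
That's 7 in total.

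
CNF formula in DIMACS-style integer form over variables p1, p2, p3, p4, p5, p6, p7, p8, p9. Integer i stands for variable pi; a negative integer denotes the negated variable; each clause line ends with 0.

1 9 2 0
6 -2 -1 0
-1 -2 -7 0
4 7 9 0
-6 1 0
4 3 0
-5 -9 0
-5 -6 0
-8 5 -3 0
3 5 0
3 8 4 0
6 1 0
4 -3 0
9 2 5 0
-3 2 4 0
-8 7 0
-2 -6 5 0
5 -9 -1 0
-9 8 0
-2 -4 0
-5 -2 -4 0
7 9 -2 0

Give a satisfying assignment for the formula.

p1=T, p2=F, p3=T, p4=T, p5=T, p6=F, p7=F, p8=F, p9=F

Check each clause:
  1. (p1 \/ p9 \/ p2) — p1 is true.
  2. (~p2 \/ ~p1 \/ p6) — ~p2 is true.
  3. (~p1 \/ ~p2 \/ ~p7) — ~p7 is true.
  4. (p9 \/ p7 \/ p4) — p4 is true.
  5. (p1 \/ ~p6) — p1 is true.
  6. (p4 \/ p3) — p3 is true.
  7. (~p9 \/ ~p5) — ~p9 is true.
  8. (~p6 \/ ~p5) — ~p6 is true.
  9. (~p8 \/ ~p3 \/ p5) — ~p8 is true.
  10. (p5 \/ p3) — p3 is true.
  11. (p3 \/ p8 \/ p4) — p3 is true.
  12. (p1 \/ p6) — p1 is true.
  13. (p4 \/ ~p3) — p4 is true.
  14. (p9 \/ p2 \/ p5) — p5 is true.
  15. (~p3 \/ p2 \/ p4) — p4 is true.
  16. (p7 \/ ~p8) — ~p8 is true.
  17. (~p6 \/ p5 \/ ~p2) — ~p6 is true.
  18. (~p1 \/ p5 \/ ~p9) — p5 is true.
  19. (p8 \/ ~p9) — ~p9 is true.
  20. (~p2 \/ ~p4) — ~p2 is true.
  21. (~p5 \/ ~p4 \/ ~p2) — ~p2 is true.
  22. (p9 \/ ~p2 \/ p7) — ~p2 is true.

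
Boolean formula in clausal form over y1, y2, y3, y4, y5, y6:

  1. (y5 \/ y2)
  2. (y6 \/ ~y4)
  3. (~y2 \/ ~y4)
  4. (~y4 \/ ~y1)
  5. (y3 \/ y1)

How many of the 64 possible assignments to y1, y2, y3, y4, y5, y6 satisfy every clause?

Case analysis on y4 and y1:
  y4=1, y1=1: a clause becomes empty — 0.
  y4=1, y1=0: remaining (y2,y3,y5,y6) ∈ {(0,1,1,1)} — 1.
  y4=0, y1=1: y3, y6 free; 3 ways for (y2,y5) × 2^2 = 12.
  y4=0, y1=0: y6 free; 3 ways for (y2,y3,y5) × 2^1 = 6.
Total: 0 + 1 + 12 + 6 = 19.

19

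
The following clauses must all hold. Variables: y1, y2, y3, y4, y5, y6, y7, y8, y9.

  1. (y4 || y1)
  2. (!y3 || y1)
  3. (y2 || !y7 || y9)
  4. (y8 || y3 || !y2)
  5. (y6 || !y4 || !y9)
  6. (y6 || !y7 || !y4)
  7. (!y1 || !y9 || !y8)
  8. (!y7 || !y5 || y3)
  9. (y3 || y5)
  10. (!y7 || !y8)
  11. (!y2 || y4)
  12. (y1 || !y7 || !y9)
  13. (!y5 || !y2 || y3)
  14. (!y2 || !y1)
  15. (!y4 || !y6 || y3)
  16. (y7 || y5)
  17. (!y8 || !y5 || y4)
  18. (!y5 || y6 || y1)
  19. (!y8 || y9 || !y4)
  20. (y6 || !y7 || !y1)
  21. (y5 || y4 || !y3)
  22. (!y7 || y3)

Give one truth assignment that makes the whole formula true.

Branch on y1: take y1 = True.
  then y2 is forced to False.
For the remaining variables, y3 = False, y4 = True, y5 = True, y6 = False, y7 = False, y8 = False, y9 = False works.
Every clause has at least one true literal under this assignment.

y1=T  y2=F  y3=F  y4=T  y5=T  y6=F  y7=F  y8=F  y9=F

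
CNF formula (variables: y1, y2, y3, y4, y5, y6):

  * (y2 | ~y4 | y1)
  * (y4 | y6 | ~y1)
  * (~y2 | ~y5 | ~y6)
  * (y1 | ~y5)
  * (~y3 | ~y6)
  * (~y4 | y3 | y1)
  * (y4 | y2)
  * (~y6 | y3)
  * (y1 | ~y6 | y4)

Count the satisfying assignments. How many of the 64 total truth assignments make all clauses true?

11

Case analysis on y1 and y4:
  y1=T, y4=T: forces y6=F; y2, y3, y5 free → 2^3 = 8.
  y1=T, y4=F: a clause becomes empty — 0.
  y1=F, y4=T: remaining (y2,y3,y5,y6) ∈ {(T,T,F,F)} — 1.
  y1=F, y4=F: remaining (y2,y3,y5,y6) ∈ {(T,F,F,F); (T,T,F,F)} — 2.
Total: 8 + 0 + 1 + 2 = 11.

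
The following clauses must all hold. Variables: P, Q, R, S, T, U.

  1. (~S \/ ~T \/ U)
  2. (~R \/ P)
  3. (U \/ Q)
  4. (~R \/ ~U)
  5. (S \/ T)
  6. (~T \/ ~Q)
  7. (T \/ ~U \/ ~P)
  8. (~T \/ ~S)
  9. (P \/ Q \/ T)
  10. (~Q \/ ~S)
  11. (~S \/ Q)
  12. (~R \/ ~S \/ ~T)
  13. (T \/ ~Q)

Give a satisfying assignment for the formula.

P=0  Q=0  R=0  S=0  T=1  U=1

Pure literal: R appears only negated; assign R = False.
Try P = False.
For the remaining variables, Q = False, S = False, T = True, U = True works.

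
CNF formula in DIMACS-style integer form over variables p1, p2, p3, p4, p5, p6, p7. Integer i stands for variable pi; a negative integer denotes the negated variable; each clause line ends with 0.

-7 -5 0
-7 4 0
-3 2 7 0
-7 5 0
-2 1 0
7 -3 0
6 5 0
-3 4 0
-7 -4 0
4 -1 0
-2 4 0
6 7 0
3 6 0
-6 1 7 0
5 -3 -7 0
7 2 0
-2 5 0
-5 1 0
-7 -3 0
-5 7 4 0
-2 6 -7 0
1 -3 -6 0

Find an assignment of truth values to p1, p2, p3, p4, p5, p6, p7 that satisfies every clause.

p1=T, p2=T, p3=F, p4=T, p5=T, p6=T, p7=F

Check each clause:
  1. (~p5 | ~p7) — ~p7 is true.
  2. (~p7 | p4) — ~p7 is true.
  3. (p2 | p7 | ~p3) — p2 is true.
  4. (p5 | ~p7) — ~p7 is true.
  5. (~p2 | p1) — p1 is true.
  6. (~p3 | p7) — ~p3 is true.
  7. (p5 | p6) — p5 is true.
  8. (p4 | ~p3) — p4 is true.
  9. (~p7 | ~p4) — ~p7 is true.
  10. (p4 | ~p1) — p4 is true.
  11. (~p2 | p4) — p4 is true.
  12. (p7 | p6) — p6 is true.
  13. (p6 | p3) — p6 is true.
  14. (p1 | p7 | ~p6) — p1 is true.
  15. (~p3 | ~p7 | p5) — ~p3 is true.
  16. (p2 | p7) — p2 is true.
  17. (p5 | ~p2) — p5 is true.
  18. (p1 | ~p5) — p1 is true.
  19. (~p3 | ~p7) — ~p7 is true.
  20. (p7 | ~p5 | p4) — p4 is true.
  21. (p6 | ~p7 | ~p2) — ~p7 is true.
  22. (p1 | ~p3 | ~p6) — p1 is true.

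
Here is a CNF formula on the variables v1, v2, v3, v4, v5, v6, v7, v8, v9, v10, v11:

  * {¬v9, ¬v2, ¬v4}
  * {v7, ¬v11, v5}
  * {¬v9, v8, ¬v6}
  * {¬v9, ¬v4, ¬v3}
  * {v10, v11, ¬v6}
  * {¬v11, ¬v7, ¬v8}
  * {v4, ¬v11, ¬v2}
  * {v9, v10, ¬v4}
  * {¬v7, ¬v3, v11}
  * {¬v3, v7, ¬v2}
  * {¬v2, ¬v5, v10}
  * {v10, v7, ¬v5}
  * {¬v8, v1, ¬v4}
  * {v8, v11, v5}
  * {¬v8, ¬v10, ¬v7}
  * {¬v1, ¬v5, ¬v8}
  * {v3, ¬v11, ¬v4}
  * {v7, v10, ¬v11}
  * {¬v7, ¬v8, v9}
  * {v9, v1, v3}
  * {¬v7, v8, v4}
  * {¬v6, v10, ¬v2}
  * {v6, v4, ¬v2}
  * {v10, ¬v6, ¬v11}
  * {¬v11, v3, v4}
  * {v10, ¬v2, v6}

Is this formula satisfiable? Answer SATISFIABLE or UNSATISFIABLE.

SATISFIABLE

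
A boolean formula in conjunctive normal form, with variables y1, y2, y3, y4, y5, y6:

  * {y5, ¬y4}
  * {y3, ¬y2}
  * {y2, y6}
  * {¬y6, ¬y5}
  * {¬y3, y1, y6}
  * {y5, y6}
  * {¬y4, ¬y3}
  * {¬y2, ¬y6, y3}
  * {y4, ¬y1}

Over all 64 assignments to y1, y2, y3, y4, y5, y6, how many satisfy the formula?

3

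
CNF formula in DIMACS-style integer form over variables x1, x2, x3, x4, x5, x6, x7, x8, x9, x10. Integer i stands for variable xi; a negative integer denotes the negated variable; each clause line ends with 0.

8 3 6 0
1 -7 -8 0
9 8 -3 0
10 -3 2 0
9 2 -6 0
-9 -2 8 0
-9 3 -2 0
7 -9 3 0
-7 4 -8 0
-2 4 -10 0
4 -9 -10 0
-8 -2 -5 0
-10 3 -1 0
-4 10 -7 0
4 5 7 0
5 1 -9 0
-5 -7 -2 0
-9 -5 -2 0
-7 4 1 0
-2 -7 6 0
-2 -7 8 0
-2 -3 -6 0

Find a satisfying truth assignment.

x1=F  x2=T  x3=T  x4=T  x5=F  x6=F  x7=F  x8=T  x9=F  x10=T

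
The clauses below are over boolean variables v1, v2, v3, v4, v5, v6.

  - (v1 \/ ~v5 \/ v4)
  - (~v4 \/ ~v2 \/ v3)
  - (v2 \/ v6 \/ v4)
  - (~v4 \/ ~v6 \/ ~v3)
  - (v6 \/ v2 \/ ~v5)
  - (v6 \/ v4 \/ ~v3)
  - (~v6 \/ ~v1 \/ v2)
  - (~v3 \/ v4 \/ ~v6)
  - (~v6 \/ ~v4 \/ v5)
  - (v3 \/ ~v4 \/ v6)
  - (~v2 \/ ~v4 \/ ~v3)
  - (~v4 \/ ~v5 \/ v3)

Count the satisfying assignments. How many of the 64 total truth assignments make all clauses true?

9

Split on v4, then v6.
  v4=T, v6=T: a clause becomes empty — 0.
  v4=T, v6=F: remaining (v1,v2,v3,v5) ∈ {(F,F,T,F); (T,F,T,F)} — 2.
  v4=F, v6=T: remaining (v1,v2,v3,v5) ∈ {(F,F,F,F); (F,T,F,F); (T,T,F,F); (T,T,F,T)} — 4.
  v4=F, v6=F: remaining (v1,v2,v3,v5) ∈ {(F,T,F,F); (T,T,F,F); (T,T,F,T)} — 3.
Total: 0 + 2 + 4 + 3 = 9.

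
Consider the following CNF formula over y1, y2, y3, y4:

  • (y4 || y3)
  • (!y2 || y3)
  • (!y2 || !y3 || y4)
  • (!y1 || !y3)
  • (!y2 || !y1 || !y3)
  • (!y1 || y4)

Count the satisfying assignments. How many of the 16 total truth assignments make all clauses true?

5

The models are:
  y1=0 y2=0 y3=0 y4=1
  y1=0 y2=0 y3=1 y4=0
  y1=0 y2=0 y3=1 y4=1
  y1=0 y2=1 y3=1 y4=1
  y1=1 y2=0 y3=0 y4=1
Count: 5.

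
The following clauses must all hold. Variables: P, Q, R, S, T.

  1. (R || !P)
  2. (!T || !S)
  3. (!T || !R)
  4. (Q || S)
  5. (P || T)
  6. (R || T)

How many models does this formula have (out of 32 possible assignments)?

4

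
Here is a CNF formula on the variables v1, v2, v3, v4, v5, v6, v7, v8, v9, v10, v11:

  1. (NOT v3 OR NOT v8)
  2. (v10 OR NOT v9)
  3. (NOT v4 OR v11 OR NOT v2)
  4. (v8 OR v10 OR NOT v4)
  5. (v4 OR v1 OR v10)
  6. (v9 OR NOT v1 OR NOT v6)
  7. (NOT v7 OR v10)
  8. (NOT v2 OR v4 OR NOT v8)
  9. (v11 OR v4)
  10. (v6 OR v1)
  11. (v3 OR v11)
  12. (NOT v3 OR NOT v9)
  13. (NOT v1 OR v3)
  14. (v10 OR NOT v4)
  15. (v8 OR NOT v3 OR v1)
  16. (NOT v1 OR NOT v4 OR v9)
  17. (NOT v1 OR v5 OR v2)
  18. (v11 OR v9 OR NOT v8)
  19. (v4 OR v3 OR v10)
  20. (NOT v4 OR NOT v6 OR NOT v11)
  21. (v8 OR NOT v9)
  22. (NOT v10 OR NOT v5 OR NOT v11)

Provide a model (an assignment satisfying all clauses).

v7 occurs only negated in the remaining clauses — set v7 = False.
Set v1 = True and propagate.
  then v3 is forced to True.
  then v8 is forced to False.
  then v9 is forced to False.
  then v6 is forced to False.
  then v4 is forced to False.
  then v11 is forced to True.
Try v2 = True.
Set v5 = False and propagate.
v10 is now unconstrained; take v10 = True.

v1 = T, v2 = T, v3 = T, v4 = F, v5 = F, v6 = F, v7 = F, v8 = F, v9 = F, v10 = T, v11 = T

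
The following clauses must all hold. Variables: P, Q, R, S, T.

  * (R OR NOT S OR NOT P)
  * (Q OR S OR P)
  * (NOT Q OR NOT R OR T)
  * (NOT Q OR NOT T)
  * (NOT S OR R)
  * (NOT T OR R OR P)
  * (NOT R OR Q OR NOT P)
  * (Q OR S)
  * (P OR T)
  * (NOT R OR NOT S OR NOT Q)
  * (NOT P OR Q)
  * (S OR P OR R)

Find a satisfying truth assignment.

P=T  Q=T  R=F  S=F  T=F

Try P = True.
  then Q is forced to True.
  then T is forced to False.
  then R is forced to False.
  then S is forced to False.
Every clause has at least one true literal under this assignment.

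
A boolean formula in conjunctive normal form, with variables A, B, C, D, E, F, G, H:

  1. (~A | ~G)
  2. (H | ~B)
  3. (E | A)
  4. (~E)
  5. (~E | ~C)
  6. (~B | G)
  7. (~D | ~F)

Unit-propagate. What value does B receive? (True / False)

False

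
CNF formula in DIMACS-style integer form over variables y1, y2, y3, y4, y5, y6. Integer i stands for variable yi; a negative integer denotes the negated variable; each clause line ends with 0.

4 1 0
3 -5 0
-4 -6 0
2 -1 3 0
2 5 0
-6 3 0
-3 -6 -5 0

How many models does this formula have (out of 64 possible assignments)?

13

Split on y3, then y5.
  y3=1, y5=1: y2 free; 3 ways for (y1,y4,y6) × 2^1 = 6.
  y3=1, y5=0: remaining (y1,y2,y4,y6) ∈ {(0,1,1,0); (1,1,0,0); (1,1,0,1); (1,1,1,0)} — 4.
  y3=0, y5=1: a clause becomes empty — 0.
  y3=0, y5=0: remaining (y1,y2,y4,y6) ∈ {(0,1,1,0); (1,1,0,0); (1,1,1,0)} — 3.
Total: 6 + 4 + 0 + 3 = 13.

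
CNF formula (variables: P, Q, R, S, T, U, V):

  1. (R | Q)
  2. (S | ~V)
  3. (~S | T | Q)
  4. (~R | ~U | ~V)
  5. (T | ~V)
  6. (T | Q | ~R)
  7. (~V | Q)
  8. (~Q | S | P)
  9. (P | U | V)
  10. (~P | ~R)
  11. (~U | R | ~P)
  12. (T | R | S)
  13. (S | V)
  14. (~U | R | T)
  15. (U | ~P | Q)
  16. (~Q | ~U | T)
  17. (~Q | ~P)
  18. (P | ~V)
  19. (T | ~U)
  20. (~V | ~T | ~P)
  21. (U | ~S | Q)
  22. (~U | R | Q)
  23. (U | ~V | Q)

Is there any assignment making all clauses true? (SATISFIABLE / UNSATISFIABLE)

SATISFIABLE

Branch on P: take P = False.
  then V is forced to False.
  then U is forced to True.
  then S is forced to True.
  then T is forced to True.
Branch on Q: take Q = False.
  then R is forced to True.
So P = 0, Q = 0, R = 1, S = 1, T = 1, U = 1, V = 0 is a satisfying assignment.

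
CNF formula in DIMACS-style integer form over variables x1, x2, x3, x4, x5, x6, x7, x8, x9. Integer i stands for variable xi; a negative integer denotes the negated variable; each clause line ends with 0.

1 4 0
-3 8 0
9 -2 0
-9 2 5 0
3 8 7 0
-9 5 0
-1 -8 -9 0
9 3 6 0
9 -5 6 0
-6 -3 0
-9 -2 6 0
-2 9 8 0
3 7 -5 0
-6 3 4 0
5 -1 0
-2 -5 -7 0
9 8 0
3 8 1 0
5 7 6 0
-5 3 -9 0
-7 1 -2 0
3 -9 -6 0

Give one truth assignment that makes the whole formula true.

x1=F, x2=F, x3=F, x4=T, x5=F, x6=T, x7=F, x8=T, x9=F

Pure literal: x4 appears only positively; assign x4 = True.
Set x1 = False and propagate.
For the remaining variables, x2 = False, x3 = False, x5 = False, x6 = True, x7 = False, x8 = True, x9 = False works.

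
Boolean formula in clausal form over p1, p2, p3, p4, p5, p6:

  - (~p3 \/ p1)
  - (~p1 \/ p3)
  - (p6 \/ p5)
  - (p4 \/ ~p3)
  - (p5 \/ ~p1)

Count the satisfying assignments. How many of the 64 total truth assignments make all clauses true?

Case analysis on p1 and p3:
  p1=1, p3=1: remaining (p2,p4,p5,p6) ∈ {(0,1,1,0); (0,1,1,1); (1,1,1,0); (1,1,1,1)} — 4.
  p1=1, p3=0: a clause becomes empty — 0.
  p1=0, p3=1: a clause becomes empty — 0.
  p1=0, p3=0: p2, p4 free; 3 ways for (p5,p6) × 2^2 = 12.
Total: 4 + 0 + 0 + 12 = 16.

16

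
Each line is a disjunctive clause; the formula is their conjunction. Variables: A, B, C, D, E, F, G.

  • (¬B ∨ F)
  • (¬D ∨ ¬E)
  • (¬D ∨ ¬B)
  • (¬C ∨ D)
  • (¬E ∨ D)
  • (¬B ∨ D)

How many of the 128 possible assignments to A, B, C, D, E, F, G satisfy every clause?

24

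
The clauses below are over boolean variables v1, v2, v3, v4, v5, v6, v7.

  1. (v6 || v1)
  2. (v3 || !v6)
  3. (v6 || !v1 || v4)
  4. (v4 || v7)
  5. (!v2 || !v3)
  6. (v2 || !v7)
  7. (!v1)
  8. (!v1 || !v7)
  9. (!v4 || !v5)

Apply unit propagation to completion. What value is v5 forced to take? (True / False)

(!v1) stands alone — v1 = False.
(v1 || v6): since v1 = False, the clause reduces to (v6). v6 = True.
From (!v6 || v3) and v6 = True: v3 = True.
In (!v2 || !v3), !v3 is now false; !v2 must hold, so v2 = False.
From (!v7 || v2) and v2 = False: v7 = False.
(v4 || v7): since v7 = False, the clause reduces to (v4). v4 = True.
From (!v4 || !v5) and v4 = True: v5 = False.

False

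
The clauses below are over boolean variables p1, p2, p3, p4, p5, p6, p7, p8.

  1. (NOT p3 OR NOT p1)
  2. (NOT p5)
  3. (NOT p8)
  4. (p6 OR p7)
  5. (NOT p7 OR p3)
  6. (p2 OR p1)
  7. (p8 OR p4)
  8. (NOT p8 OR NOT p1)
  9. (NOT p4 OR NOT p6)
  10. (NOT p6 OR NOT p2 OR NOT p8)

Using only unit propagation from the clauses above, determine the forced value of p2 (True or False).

True

Unit clause (NOT p5) sets p5 = False.
(NOT p8) is a unit clause: p8 = False.
From (p8 OR p4) and p8 = False: p4 = True.
In (NOT p4 OR NOT p6), NOT p4 is now false; NOT p6 must hold, so p6 = False.
From (p6 OR p7) and p6 = False: p7 = True.
(p3 OR NOT p7): since p7 = True, the clause reduces to (p3). p3 = True.
(NOT p1 OR NOT p3): since p3 = True, the clause reduces to (NOT p1). p1 = False.
From (p2 OR p1) and p1 = False: p2 = True.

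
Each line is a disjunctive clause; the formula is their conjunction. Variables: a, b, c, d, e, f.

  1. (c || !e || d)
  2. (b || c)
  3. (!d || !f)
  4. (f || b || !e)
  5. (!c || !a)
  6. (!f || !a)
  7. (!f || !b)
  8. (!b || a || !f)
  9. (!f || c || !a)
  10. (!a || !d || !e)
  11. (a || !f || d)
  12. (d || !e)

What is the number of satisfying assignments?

10

Case analysis on f and a:
  f=T, a=T: a clause becomes empty — 0.
  f=T, a=F: a clause becomes empty — 0.
  f=F, a=T: remaining (b,c,d,e) ∈ {(T,F,F,F); (T,F,T,F)} — 2.
  f=F, a=F: 8 of the 16 assignments to (b,c,d,e) work.
Total: 0 + 0 + 2 + 8 = 10.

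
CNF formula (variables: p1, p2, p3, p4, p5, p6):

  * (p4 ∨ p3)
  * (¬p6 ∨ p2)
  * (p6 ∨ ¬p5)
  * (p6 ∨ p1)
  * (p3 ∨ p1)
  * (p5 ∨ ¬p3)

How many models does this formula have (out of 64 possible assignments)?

8

Split on p3, then p6.
  p3=T, p6=T: remaining (p1,p2,p4,p5) ∈ {(F,T,F,T); (F,T,T,T); (T,T,F,T); (T,T,T,T)} — 4.
  p3=T, p6=F: a clause becomes empty — 0.
  p3=F, p6=T: remaining (p1,p2,p4,p5) ∈ {(T,T,T,F); (T,T,T,T)} — 2.
  p3=F, p6=F: remaining (p1,p2,p4,p5) ∈ {(T,F,T,F); (T,T,T,F)} — 2.
Total: 4 + 0 + 2 + 2 = 8.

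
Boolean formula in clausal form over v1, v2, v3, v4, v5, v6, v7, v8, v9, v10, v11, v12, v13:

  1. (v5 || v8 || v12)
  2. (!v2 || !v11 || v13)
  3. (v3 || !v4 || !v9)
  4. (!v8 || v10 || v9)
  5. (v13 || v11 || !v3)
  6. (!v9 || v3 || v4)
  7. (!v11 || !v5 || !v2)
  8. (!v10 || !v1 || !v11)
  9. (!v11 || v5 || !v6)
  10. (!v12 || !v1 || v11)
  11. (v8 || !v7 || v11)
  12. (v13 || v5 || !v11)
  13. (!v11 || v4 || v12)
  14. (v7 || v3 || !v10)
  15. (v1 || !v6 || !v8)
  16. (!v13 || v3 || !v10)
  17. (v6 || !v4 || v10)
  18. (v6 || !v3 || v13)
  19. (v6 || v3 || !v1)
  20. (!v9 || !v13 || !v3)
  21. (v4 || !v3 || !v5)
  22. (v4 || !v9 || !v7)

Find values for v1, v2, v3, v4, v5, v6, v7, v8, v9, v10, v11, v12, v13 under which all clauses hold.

v1 = True, v2 = False, v3 = True, v4 = True, v5 = False, v6 = True, v7 = True, v8 = True, v9 = False, v10 = True, v11 = False, v12 = False, v13 = True

Check each clause:
  1. (v12 || v5 || v8) — v8 is true.
  2. (!v2 || v13 || !v11) — !v11 is true.
  3. (v3 || !v9 || !v4) — v3 is true.
  4. (!v8 || v10 || v9) — v10 is true.
  5. (!v3 || v13 || v11) — v13 is true.
  6. (!v9 || v3 || v4) — v3 is true.
  7. (!v11 || !v5 || !v2) — !v5 is true.
  8. (!v10 || !v11 || !v1) — !v11 is true.
  9. (!v11 || v5 || !v6) — !v11 is true.
  10. (v11 || !v12 || !v1) — !v12 is true.
  11. (v11 || !v7 || v8) — v8 is true.
  12. (!v11 || v13 || v5) — !v11 is true.
  13. (v12 || v4 || !v11) — v4 is true.
  14. (v7 || v3 || !v10) — v3 is true.
  15. (!v6 || v1 || !v8) — v1 is true.
  16. (!v13 || !v10 || v3) — v3 is true.
  17. (!v4 || v6 || v10) — v10 is true.
  18. (v6 || !v3 || v13) — v13 is true.
  19. (v6 || !v1 || v3) — v3 is true.
  20. (!v13 || !v3 || !v9) — !v9 is true.
  21. (!v5 || !v3 || v4) — !v5 is true.
  22. (v4 || !v9 || !v7) — v4 is true.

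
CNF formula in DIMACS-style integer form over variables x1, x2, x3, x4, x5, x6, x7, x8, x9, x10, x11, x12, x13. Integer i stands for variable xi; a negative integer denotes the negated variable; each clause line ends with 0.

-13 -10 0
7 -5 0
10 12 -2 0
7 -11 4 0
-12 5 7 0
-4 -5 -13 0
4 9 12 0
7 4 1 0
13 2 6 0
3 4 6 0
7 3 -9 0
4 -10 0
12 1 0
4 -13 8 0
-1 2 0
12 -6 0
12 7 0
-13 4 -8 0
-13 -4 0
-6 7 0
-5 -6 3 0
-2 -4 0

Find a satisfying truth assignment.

x1 = 0, x2 = 0, x3 = 0, x4 = 0, x5 = 0, x6 = 1, x7 = 1, x8 = 0, x9 = 0, x10 = 0, x11 = 0, x12 = 1, x13 = 0

Check each clause:
  1. (~x10 \/ ~x13) — ~x13 is true.
  2. (~x5 \/ x7) — ~x5 is true.
  3. (x12 \/ x10 \/ ~x2) — x12 is true.
  4. (~x11 \/ x7 \/ x4) — ~x11 is true.
  5. (x7 \/ x5 \/ ~x12) — x7 is true.
  6. (~x13 \/ ~x5 \/ ~x4) — ~x5 is true.
  7. (x9 \/ x12 \/ x4) — x12 is true.
  8. (x4 \/ x7 \/ x1) — x7 is true.
  9. (x2 \/ x13 \/ x6) — x6 is true.
  10. (x3 \/ x4 \/ x6) — x6 is true.
  11. (~x9 \/ x3 \/ x7) — ~x9 is true.
  12. (~x10 \/ x4) — ~x10 is true.
  13. (x12 \/ x1) — x12 is true.
  14. (x4 \/ x8 \/ ~x13) — ~x13 is true.
  15. (~x1 \/ x2) — ~x1 is true.
  16. (~x6 \/ x12) — x12 is true.
  17. (x7 \/ x12) — x12 is true.
  18. (x4 \/ ~x13 \/ ~x8) — ~x8 is true.
  19. (~x4 \/ ~x13) — ~x13 is true.
  20. (x7 \/ ~x6) — x7 is true.
  21. (x3 \/ ~x6 \/ ~x5) — ~x5 is true.
  22. (~x4 \/ ~x2) — ~x4 is true.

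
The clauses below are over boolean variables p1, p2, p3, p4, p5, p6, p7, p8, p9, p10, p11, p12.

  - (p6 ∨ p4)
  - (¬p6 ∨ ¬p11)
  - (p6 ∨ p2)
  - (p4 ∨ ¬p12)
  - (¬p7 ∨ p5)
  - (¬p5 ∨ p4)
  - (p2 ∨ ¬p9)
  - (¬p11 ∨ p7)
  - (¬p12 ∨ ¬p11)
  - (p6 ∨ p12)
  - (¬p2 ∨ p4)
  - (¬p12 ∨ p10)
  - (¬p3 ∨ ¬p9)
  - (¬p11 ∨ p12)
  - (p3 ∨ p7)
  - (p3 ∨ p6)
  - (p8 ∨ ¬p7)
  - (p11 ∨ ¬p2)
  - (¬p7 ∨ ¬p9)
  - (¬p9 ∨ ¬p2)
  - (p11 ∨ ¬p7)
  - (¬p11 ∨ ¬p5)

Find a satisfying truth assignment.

p1 = True  p2 = False  p3 = True  p4 = False  p5 = False  p6 = True  p7 = False  p8 = True  p9 = False  p10 = True  p11 = False  p12 = False

Check each clause:
  1. (p6 ∨ p4) — p6 is true.
  2. (¬p11 ∨ ¬p6) — ¬p11 is true.
  3. (p2 ∨ p6) — p6 is true.
  4. (p4 ∨ ¬p12) — ¬p12 is true.
  5. (¬p7 ∨ p5) — ¬p7 is true.
  6. (¬p5 ∨ p4) — ¬p5 is true.
  7. (p2 ∨ ¬p9) — ¬p9 is true.
  8. (¬p11 ∨ p7) — ¬p11 is true.
  9. (¬p12 ∨ ¬p11) — ¬p12 is true.
  10. (p6 ∨ p12) — p6 is true.
  11. (¬p2 ∨ p4) — ¬p2 is true.
  12. (p10 ∨ ¬p12) — p10 is true.
  13. (¬p9 ∨ ¬p3) — ¬p9 is true.
  14. (¬p11 ∨ p12) — ¬p11 is true.
  15. (p3 ∨ p7) — p3 is true.
  16. (p6 ∨ p3) — p3 is true.
  17. (¬p7 ∨ p8) — p8 is true.
  18. (p11 ∨ ¬p2) — ¬p2 is true.
  19. (¬p9 ∨ ¬p7) — ¬p7 is true.
  20. (¬p2 ∨ ¬p9) — ¬p2 is true.
  21. (¬p7 ∨ p11) — ¬p7 is true.
  22. (¬p11 ∨ ¬p5) — ¬p5 is true.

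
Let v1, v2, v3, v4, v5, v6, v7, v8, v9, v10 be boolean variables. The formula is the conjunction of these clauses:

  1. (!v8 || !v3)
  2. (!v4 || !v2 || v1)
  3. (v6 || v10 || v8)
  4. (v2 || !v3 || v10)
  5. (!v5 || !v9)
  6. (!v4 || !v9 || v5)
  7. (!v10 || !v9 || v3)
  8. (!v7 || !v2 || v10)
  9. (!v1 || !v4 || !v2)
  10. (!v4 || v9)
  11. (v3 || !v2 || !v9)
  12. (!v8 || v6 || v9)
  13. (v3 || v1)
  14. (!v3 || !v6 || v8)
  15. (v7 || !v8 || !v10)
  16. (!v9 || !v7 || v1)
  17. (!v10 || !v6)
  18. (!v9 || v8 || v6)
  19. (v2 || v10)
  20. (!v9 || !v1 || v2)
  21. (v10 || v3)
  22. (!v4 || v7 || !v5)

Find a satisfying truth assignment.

v1=True, v2=True, v3=False, v4=False, v5=True, v6=False, v7=False, v8=False, v9=False, v10=True

Check each clause:
  1. (!v8 || !v3) — !v8 is true.
  2. (v1 || !v2 || !v4) — v1 is true.
  3. (v8 || v10 || v6) — v10 is true.
  4. (v2 || !v3 || v10) — v10 is true.
  5. (!v5 || !v9) — !v9 is true.
  6. (!v9 || v5 || !v4) — !v4 is true.
  7. (!v10 || !v9 || v3) — !v9 is true.
  8. (!v2 || v10 || !v7) — !v7 is true.
  9. (!v1 || !v2 || !v4) — !v4 is true.
  10. (!v4 || v9) — !v4 is true.
  11. (v3 || !v2 || !v9) — !v9 is true.
  12. (v9 || v6 || !v8) — !v8 is true.
  13. (v3 || v1) — v1 is true.
  14. (v8 || !v3 || !v6) — !v6 is true.
  15. (!v10 || v7 || !v8) — !v8 is true.
  16. (!v7 || v1 || !v9) — !v7 is true.
  17. (!v6 || !v10) — !v6 is true.
  18. (!v9 || v8 || v6) — !v9 is true.
  19. (v2 || v10) — v2 is true.
  20. (!v1 || v2 || !v9) — v2 is true.
  21. (v10 || v3) — v10 is true.
  22. (!v5 || !v4 || v7) — !v4 is true.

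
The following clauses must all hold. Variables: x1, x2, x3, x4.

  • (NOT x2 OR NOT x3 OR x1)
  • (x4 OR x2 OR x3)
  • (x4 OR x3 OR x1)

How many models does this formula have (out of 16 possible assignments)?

11

Split on x3, then x1.
  x3=T, x1=T: remaining (x2,x4) ∈ {(F,F); (F,T); (T,F); (T,T)} — 4.
  x3=T, x1=F: remaining (x2,x4) ∈ {(F,F); (F,T)} — 2.
  x3=F, x1=T: remaining (x2,x4) ∈ {(F,T); (T,F); (T,T)} — 3.
  x3=F, x1=F: remaining (x2,x4) ∈ {(F,T); (T,T)} — 2.
Total: 4 + 2 + 3 + 2 = 11.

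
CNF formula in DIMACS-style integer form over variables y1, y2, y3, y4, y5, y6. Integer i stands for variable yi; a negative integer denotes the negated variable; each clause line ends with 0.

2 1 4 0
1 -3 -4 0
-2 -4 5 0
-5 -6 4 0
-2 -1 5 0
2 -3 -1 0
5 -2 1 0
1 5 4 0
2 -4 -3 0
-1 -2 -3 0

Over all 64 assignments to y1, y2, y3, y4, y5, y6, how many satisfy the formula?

18

Case analysis on y1 and y2:
  y1=1, y2=1: remaining (y3,y4,y5,y6) ∈ {(0,0,1,0); (0,1,1,0); (0,1,1,1)} — 3.
  y1=1, y2=0: 7 of the 16 assignments to (y3,y4,y5,y6) work.
  y1=0, y2=1: remaining (y3,y4,y5,y6) ∈ {(0,0,1,0); (0,1,1,0); (0,1,1,1); (1,0,1,0)} — 4.
  y1=0, y2=0: remaining (y3,y4,y5,y6) ∈ {(0,1,0,0); (0,1,0,1); (0,1,1,0); (0,1,1,1)} — 4.
Total: 3 + 7 + 4 + 4 = 18.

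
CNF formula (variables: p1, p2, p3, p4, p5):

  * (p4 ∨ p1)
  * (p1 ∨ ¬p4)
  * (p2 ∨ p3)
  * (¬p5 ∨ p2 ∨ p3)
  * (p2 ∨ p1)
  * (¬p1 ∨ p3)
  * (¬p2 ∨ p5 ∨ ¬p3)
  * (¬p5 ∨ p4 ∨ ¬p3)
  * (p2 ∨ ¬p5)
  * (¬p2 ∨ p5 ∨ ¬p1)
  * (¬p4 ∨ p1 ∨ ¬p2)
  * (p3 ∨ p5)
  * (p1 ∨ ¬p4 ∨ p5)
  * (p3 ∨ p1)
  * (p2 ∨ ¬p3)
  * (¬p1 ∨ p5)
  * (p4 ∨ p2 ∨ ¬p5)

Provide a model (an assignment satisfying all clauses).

p1=T  p2=T  p3=T  p4=T  p5=T

Set p1 = True and propagate.
  then p3 is forced to True.
  then p2 is forced to True.
  then p5 is forced to True.
  then p4 is forced to True.
Every clause has at least one true literal under this assignment.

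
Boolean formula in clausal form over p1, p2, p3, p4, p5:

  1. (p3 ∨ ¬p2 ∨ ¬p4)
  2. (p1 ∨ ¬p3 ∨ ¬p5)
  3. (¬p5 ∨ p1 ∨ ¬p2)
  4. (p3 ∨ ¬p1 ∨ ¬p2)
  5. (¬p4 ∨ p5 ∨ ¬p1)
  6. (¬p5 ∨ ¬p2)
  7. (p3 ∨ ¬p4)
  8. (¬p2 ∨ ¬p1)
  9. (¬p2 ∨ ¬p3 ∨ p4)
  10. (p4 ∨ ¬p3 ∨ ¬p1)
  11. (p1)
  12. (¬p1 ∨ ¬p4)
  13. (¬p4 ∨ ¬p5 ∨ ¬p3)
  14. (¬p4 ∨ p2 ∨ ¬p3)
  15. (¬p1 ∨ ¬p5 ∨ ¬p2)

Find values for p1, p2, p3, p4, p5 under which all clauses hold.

p1 = True, p2 = False, p3 = False, p4 = False, p5 = True

The clause (p1) is unit: p1 must be True.
The clause (¬p2) is unit: p2 must be False.
The clause (¬p4) is unit: p4 must be False.
Unit propagation: (¬p3) forces p3 = False.
p5 is now unconstrained; take p5 = True.
Every clause has at least one true literal under this assignment.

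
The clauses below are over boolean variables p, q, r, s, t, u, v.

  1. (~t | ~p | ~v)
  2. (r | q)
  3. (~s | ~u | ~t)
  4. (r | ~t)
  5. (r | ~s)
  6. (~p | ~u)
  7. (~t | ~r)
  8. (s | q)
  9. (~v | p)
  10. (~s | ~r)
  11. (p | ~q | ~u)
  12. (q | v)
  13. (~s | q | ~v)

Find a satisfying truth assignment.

p = False, q = True, r = False, s = False, t = False, u = False, v = False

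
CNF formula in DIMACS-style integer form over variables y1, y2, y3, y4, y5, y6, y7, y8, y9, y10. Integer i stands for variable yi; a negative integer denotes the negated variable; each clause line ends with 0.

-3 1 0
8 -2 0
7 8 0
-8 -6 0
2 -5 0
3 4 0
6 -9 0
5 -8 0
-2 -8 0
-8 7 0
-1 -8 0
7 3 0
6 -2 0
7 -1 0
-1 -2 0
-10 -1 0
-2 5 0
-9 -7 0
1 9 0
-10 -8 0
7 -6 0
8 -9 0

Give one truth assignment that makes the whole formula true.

y1 = 1, y2 = 0, y3 = 0, y4 = 1, y5 = 0, y6 = 0, y7 = 1, y8 = 0, y9 = 0, y10 = 0

y4 occurs only positively in the remaining clauses — set y4 = True.
Pure literal: y10 appears only negated; assign y10 = False.
Try y1 = True.
  then y8 is forced to False.
  then y2 is forced to False.
  then y7 is forced to True.
  then y5 is forced to False.
  then y9 is forced to False.
y3, y6 are now unconstrained; take y3 = False, y6 = False.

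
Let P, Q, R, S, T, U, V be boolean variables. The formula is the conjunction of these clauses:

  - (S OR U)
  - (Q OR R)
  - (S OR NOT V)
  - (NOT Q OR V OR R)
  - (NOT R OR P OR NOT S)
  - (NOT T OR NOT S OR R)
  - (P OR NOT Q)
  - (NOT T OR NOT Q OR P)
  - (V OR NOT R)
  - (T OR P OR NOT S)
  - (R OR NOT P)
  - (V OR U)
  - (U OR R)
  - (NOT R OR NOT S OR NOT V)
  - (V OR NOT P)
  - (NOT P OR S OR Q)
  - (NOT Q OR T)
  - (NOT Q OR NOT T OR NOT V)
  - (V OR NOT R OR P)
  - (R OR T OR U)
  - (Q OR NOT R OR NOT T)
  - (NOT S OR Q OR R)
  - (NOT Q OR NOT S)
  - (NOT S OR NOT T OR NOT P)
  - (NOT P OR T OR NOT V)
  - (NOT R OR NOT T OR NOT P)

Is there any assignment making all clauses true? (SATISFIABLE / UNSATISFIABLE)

R = True:
  propagation gives V=True, S=True; an empty clause results — contradiction.
R = False:
  propagation gives Q=True, V=True, S=True; an empty clause results — contradiction.
Every branch closes, so no satisfying assignment exists.

UNSATISFIABLE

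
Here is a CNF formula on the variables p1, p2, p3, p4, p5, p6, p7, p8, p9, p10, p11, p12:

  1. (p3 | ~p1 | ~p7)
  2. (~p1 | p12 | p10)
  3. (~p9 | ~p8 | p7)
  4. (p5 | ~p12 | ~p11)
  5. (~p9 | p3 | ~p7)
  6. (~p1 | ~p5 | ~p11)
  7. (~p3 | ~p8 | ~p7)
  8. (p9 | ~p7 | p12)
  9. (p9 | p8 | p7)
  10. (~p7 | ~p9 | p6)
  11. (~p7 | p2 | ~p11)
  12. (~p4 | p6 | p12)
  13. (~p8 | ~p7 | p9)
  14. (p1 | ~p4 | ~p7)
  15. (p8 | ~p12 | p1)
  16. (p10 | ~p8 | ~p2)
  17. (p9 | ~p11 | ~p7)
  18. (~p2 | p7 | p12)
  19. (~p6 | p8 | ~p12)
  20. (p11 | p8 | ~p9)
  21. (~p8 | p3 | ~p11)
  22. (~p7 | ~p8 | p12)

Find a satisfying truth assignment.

p1=False, p2=False, p3=False, p4=True, p5=True, p6=True, p7=False, p8=True, p9=False, p10=True, p11=False, p12=False

Check each clause:
  1. (p3 | ~p7 | ~p1) — ~p7 is true.
  2. (p12 | ~p1 | p10) — p10 is true.
  3. (p7 | ~p8 | ~p9) — ~p9 is true.
  4. (p5 | ~p12 | ~p11) — p5 is true.
  5. (p3 | ~p9 | ~p7) — ~p7 is true.
  6. (~p1 | ~p5 | ~p11) — ~p11 is true.
  7. (~p7 | ~p3 | ~p8) — ~p7 is true.
  8. (p12 | p9 | ~p7) — ~p7 is true.
  9. (p9 | p8 | p7) — p8 is true.
  10. (p6 | ~p9 | ~p7) — ~p7 is true.
  11. (p2 | ~p7 | ~p11) — ~p7 is true.
  12. (p6 | ~p4 | p12) — p6 is true.
  13. (~p8 | ~p7 | p9) — ~p7 is true.
  14. (~p4 | ~p7 | p1) — ~p7 is true.
  15. (~p12 | p1 | p8) — p8 is true.
  16. (~p2 | p10 | ~p8) — p10 is true.
  17. (~p11 | p9 | ~p7) — ~p7 is true.
  18. (~p2 | p12 | p7) — ~p2 is true.
  19. (~p12 | p8 | ~p6) — p8 is true.
  20. (p8 | ~p9 | p11) — p8 is true.
  21. (~p8 | ~p11 | p3) — ~p11 is true.
  22. (~p7 | ~p8 | p12) — ~p7 is true.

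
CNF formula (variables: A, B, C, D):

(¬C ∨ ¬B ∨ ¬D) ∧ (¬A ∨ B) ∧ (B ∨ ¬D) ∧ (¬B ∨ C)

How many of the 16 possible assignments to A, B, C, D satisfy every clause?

The models are:
  A=F B=F C=F D=F
  A=F B=F C=T D=F
  A=F B=T C=T D=F
  A=T B=T C=T D=F
Count: 4.

4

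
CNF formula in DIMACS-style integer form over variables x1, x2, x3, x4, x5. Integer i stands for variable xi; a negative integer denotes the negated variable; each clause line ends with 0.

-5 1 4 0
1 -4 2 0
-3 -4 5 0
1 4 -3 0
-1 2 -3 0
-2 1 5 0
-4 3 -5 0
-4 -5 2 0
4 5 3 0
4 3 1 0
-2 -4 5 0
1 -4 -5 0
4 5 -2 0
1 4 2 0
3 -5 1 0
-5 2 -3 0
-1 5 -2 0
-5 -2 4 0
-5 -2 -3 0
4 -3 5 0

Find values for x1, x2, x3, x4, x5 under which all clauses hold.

x1 = T, x2 = F, x3 = F, x4 = T, x5 = F

Branch on x1: take x1 = True.
Set x2 = False and propagate.
  then x3 is forced to False.
Branch on x4: take x4 = True.
  then x5 is forced to False.
Every clause has at least one true literal under this assignment.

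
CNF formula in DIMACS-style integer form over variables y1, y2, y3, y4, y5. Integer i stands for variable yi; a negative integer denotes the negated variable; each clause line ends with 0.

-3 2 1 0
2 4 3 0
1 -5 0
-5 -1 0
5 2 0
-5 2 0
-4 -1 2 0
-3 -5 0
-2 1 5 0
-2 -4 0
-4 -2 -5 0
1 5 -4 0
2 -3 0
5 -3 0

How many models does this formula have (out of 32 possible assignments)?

1

The models are:
  y1=1 y2=1 y3=0 y4=0 y5=0
Count: 1.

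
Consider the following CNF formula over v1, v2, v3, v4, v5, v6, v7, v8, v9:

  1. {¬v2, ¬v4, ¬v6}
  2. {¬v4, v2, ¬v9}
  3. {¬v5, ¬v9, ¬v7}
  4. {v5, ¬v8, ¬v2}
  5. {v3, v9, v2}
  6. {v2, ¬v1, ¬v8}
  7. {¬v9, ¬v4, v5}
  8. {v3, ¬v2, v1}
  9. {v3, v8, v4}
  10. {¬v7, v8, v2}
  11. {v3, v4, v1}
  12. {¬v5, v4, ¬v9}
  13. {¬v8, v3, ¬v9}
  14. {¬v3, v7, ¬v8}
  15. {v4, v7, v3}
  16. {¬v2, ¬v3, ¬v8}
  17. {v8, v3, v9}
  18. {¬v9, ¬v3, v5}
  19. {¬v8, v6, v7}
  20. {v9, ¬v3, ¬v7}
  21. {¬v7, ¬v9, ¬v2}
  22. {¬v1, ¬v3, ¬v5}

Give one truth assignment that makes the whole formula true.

Try v1 = True.
Try v2 = False.
  then v8 is forced to False.
  then v7 is forced to False.
Try v3 = True.
  then v5 is forced to False.
  then v9 is forced to False.
v4, v6 are now unconstrained; take v4 = False, v6 = False.
Every clause has at least one true literal under this assignment.

v1=True, v2=False, v3=True, v4=False, v5=False, v6=False, v7=False, v8=False, v9=False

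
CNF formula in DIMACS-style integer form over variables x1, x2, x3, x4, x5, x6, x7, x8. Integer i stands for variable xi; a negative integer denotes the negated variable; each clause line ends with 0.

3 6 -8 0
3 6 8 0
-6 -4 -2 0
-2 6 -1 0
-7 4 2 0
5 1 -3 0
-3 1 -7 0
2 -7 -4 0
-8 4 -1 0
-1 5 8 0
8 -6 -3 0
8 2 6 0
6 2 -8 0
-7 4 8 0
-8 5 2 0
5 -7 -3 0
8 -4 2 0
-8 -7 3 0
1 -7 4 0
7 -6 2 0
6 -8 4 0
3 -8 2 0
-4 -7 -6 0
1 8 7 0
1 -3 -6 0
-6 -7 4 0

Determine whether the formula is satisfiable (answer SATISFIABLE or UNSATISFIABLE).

SATISFIABLE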